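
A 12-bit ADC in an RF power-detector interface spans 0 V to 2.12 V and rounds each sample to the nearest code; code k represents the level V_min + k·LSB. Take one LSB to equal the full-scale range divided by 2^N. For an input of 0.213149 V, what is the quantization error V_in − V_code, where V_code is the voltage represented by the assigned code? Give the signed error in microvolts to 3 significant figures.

−93.2 µV

V_FS = 2.12 V. LSB = 2.12 V / 2^12 ≈ 0.5176 mV.
(V_in − V_min)/LSB = (0.213149 − (0)) × 4096/2.12 = 411.8200 → nearest code k = 412.
V_code = 0 + (412/4096) × 2.12 = 0.2132421875 V.
Error = V_in − V_code = 0.213149 − (0.2132421875) = −93.2 µV.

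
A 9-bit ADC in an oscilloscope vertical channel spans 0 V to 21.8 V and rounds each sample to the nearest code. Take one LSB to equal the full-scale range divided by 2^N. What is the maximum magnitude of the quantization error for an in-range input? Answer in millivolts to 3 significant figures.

Range is 21.8 V.
LSB = 21.8 V ÷ 2^9 = 21.8/512 V = 42.578 mV.
|e|_max = LSB/2 = 21.3 mV.

21.3 mV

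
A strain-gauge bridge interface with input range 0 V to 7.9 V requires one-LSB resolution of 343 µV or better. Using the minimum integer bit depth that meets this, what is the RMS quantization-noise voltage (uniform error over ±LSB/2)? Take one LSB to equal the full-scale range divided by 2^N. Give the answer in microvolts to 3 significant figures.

Range is 7.9 V.
Need 2^N ≥ 7.9 V / 343 µV = 23030 → N_min = 15.
LSB = 7.9 V / 2^15 = 241.09 µV.
V_rms = LSB/√12 = 69.6 µV.

69.6 µV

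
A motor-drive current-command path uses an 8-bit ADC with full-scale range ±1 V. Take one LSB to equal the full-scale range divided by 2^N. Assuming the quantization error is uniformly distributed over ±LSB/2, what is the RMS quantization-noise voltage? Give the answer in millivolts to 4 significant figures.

The full-scale span is 1 − (-1) = 2 V.
LSB = 2 V ÷ 2^8 = 2/256 V = 7.81250 mV.
RMS of a uniform error over width LSB is LSB/√12 = 2.255 mV.

2.255 mV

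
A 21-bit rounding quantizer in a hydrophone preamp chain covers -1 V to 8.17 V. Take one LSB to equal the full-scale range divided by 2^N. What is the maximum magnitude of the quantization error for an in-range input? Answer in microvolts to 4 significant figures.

2.186 µV

The full-scale span is 8.17 − (-1) = 9.17 V.
LSB = 9.17 V / 2^21 = 4.37260 µV.
A rounding quantizer has |error| ≤ LSB/2 = 2.186 µV.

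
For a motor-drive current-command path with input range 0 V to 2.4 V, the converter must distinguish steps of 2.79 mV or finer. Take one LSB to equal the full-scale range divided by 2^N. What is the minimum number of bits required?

10 bits

Full-scale range = 2.4 V.
Need 2^N ≥ 2.4 V / 2.79 mV = 860.2 → N_min = 10.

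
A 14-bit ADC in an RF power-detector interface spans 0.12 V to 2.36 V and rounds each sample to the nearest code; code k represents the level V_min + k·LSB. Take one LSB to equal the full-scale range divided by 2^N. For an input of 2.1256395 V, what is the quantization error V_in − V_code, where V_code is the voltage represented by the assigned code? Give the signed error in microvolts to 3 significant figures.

Full-scale range = 2.36 V − (0.12 V) = 2.24 V. LSB = 2.24 V / 2^14 ≈ 136.7 µV.
(2.1256395 − (0.12)) / LSB = 2.0056395 × 16384/2.24 = 14669.8203. Nearest integer: k = 14670.
V_code = V_min + k × range/2^14 = 0.12 + 14670 × 2.24/16384 = 2.1256640625 V.
V_in − V_code = 2.1256395 − (2.1256640625) = −24.6 µV.

−24.6 µV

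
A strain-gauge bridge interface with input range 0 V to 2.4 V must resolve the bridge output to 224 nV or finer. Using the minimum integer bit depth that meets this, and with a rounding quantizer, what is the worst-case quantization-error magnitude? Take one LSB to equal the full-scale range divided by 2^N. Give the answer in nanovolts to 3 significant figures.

71.5 nV

Range is 2.4 V.
Required number of levels: 2.4/224 nV = 1.0714e7; smallest N with 2^N ≥ that is 24.
LSB = 2.4 V / 2^24 = 143.05 nV.
Max error for round-to-nearest is LSB/2 = 71.5 nV.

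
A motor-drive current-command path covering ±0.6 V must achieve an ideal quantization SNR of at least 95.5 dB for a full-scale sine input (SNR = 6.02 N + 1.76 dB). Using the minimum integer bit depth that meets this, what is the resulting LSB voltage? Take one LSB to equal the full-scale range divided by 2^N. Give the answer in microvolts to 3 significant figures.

18.3 µV

Span: 0.6 V − (-0.6 V) = 1.2 V.
N ≥ (95.5 − 1.76)/6.02 = 15.571 → N_min = 16.
LSB = 1.2 V / 2^16 = 18.3 µV.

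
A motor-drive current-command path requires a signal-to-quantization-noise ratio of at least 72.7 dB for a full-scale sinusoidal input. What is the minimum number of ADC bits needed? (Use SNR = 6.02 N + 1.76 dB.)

Solving 6.02 N ≥ 72.7 − 1.76: N ≥ 11.784. Round up → N = 12.

12 bits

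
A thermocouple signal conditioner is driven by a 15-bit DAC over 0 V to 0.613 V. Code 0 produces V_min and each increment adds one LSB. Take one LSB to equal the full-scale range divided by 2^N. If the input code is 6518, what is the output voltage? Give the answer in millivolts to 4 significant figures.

121.9 mV

Range is 0.613 V. LSB = 0.613 V / 2^15.
V_out = 0 + 6518 × (0.613/32768) V
      = 0 V + 0.121934 V = 0.121934 V.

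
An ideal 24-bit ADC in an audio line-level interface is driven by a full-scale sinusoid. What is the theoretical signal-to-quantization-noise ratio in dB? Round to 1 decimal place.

146.2 dB

Ideal quantization SNR: 6.02 × 24 + 1.76 dB = 146.2 dB.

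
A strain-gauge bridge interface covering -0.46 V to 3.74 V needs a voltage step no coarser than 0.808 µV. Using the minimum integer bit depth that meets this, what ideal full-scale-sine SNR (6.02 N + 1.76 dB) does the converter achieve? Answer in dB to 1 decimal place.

Range = 3.74 − (-0.46) = 4.2 V.
Required number of levels: 4.2/0.808 µV = 5.1980e6; smallest N with 2^N ≥ that is 23.
6.02(23) + 1.76 = 140.22 dB.

140.2 dB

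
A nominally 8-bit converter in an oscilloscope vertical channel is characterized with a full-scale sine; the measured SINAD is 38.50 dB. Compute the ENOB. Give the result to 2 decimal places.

6.10 bits

ENOB = (38.50 − 1.76)/6.02 = 6.1030 bits.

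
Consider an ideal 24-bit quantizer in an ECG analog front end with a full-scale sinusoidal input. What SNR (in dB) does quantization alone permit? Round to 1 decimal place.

For an ideal N-bit converter with full-scale sine input, SNR = 6.02 N + 1.76 dB. SNR = 6.02 × 24 + 1.76 = 144.48 + 1.76 = 146.24 dB.

146.2 dB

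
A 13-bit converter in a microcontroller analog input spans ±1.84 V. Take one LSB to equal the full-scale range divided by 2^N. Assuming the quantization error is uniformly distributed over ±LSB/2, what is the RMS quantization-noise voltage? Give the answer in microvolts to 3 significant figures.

130 µV

Full-scale range = 1.84 V − (-1.84 V) = 3.68 V.
LSB = 3.68 V / 2^13 = 449.22 µV.
σ_q = LSB/√12 = 449.22 µV/3.4641 = 130 µV.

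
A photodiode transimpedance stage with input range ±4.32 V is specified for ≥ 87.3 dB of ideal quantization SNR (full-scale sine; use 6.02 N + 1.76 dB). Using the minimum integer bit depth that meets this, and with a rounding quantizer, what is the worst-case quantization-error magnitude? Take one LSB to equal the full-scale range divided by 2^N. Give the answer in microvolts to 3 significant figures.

The full-scale span is 4.32 − (-4.32) = 8.64 V.
N ≥ (87.3 − 1.76)/6.02 = 14.209 → N_min = 15.
One LSB is 8.64 V / 32768 = 263.67 µV.
Max error for round-to-nearest is LSB/2 = 132 µV.

132 µV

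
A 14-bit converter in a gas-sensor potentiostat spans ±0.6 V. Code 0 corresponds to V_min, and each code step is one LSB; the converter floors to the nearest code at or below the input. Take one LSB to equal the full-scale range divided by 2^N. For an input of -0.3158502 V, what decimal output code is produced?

The full-scale span is 0.6 − (-0.6) = 1.2 V. LSB = 1.2 V / 2^14 ≈ 73.24 µV.
code = ⌊(V_in − V_min)/LSB⌋ = ⌊(V_in − V_min) × 2^14 / range⌋
     = ⌊(-0.3158502 − (-0.6)) × 16384 / 1.2⌋ = ⌊0.2841498 × 16384/1.2⌋
     = ⌊3879.592⌋ = 3879.

3879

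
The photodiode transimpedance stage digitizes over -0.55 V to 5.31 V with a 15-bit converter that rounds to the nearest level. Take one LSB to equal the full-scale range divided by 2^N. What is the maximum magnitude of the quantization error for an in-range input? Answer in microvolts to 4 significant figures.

89.42 µV

The full-scale span is 5.31 − (-0.55) = 5.86 V.
Step size = 5.86/32768 V = 178.833 µV.
A rounding quantizer has |error| ≤ LSB/2 = 89.42 µV.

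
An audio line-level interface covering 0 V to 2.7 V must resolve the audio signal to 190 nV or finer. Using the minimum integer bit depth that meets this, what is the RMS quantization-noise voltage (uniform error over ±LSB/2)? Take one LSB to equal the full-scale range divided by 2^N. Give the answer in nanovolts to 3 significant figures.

46.5 nV

Full-scale range = 2.7 V.
Levels needed ≥ 2.7/190 nV = 1.421e7. 2^24 = 16777216 suffices, so N_min = 24.
LSB = 2.7 V ÷ 2^24 = 2.7/16777216 V = 160.93 nV.
RMS noise = LSB/√12 = 46.5 nV.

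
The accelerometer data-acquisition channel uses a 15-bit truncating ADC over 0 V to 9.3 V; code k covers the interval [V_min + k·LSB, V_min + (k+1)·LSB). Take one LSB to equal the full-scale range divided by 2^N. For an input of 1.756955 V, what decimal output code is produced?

6190

V_FS = 9.3 V. LSB = 9.3 V / 2^15 ≈ 283.8 µV.
(V_in − V_min) × 2^15/range = (1.756955 − (0)) × 32768/9.3 = 6190.527.
Floor → code = 6190.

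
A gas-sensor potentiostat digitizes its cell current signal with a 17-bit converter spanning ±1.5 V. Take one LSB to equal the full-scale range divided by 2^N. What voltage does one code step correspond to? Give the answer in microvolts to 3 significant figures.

22.9 µV

Span: 1.5 V − (-1.5 V) = 3 V.
There are 2^17 = 131072 steps.
LSB = 3 V ÷ 2^17 = 3/131072 V = 22.9 µV.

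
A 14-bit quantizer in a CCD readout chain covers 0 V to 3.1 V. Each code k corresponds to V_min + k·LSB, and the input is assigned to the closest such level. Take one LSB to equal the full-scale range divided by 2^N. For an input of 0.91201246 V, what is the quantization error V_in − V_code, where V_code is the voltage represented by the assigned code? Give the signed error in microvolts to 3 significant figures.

+25.2 µV

Full-scale range = 3.1 V. LSB = 3.1 V / 2^14 ≈ 189.2 µV.
(V_in − V_min)/LSB = (0.91201246 − (0)) × 16384/3.1 = 4820.1329 → nearest code k = 4820.
Reconstructed level: 0 + 4820 × 3.1/16384 V = 0.91198730469 V.
V_in − V_code = 0.91201246 − (0.91198730469) = +25.2 µV.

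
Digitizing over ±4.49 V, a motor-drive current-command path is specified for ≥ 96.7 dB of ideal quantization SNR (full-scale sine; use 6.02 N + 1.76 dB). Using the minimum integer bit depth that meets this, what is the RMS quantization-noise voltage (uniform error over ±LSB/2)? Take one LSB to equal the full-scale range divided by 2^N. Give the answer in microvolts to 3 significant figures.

Range = 4.49 − (-4.49) = 8.98 V.
Required N = ⌈(96.7 − 1.76)/6.02⌉ = ⌈15.771⌉ = 16.
Step size = 8.98/65536 V = 137.02 µV.
V_rms = LSB/√12 = 39.6 µV.

39.6 µV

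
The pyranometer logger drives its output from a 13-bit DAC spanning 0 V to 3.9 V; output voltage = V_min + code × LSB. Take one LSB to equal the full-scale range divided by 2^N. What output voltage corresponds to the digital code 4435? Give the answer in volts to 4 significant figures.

2.111 V

V_FS = 3.9 V. LSB = 3.9 V / 2^13.
V_out = 0 + 4435 × (3.9/8192) V
      = 0 + 2.11139 = 2.11139 V.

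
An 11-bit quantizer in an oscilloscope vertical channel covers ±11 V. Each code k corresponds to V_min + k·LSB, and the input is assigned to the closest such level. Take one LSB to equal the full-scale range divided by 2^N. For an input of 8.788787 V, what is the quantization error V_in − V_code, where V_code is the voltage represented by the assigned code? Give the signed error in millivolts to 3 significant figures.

+1.68 mV

Span: 11 V − (-11 V) = 22 V. LSB = 22 V / 2^11 ≈ 10.74 mV.
(V_in − V_min)/LSB = (8.788787 − (-11)) × 2048/22 = 1842.1562 → nearest code k = 1842.
V_code = V_min + k × range/2^11 = -11 + 1842 × 22/2048 = 8.787109375 V.
V_in − V_code = 8.788787 − (8.787109375) = +1.68 mV.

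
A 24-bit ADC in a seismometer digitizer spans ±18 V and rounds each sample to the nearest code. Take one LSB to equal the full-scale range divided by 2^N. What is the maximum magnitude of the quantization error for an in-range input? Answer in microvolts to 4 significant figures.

Span: 18 V − (-18 V) = 36 V.
LSB = 36 V / 2^24 = 2.14577 µV.
Worst-case error for round-to-nearest is half an LSB: 1.073 µV.

1.073 µV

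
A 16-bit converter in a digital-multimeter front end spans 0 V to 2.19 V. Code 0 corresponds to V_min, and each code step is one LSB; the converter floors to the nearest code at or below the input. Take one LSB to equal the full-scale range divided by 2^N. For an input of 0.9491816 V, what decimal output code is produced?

28404

Span = 2.19 V. LSB = 2.19 V / 2^16 ≈ 33.42 µV.
V_in − V_min = 0.9491816 − (0) = 0.9491816 V.
Divide by LSB: 0.9491816 × 65536/2.19 = 28404.3677.
Truncating gives code 28404.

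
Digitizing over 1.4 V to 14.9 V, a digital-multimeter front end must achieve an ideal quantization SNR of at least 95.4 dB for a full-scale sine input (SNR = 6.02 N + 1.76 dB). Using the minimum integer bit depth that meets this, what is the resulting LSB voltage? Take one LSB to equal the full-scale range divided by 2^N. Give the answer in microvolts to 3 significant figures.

206 µV

The full-scale span is 14.9 − (1.4) = 13.5 V.
6.02 N + 1.76 ≥ 95.4 gives N ≥ 15.555, so the minimum integer is 16.
One LSB is 13.5 V / 65536 = 206 µV.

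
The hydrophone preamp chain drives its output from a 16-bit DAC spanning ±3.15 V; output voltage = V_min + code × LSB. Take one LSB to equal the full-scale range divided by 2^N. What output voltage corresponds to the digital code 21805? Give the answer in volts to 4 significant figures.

Full-scale range = 3.15 V − (-3.15 V) = 6.3 V. LSB = 6.3 V / 2^16.
V_out = -3.15 + 21805 × (6.3/65536) V
      = -3.15 + 2.09612 = -1.05388 V.

-1.054 V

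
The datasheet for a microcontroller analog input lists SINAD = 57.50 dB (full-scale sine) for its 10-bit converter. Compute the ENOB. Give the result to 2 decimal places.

Inverting SNR = 6.02 N + 1.76: N_eff = (57.50 − 1.76)/6.02 = 9.2591.

9.26 bits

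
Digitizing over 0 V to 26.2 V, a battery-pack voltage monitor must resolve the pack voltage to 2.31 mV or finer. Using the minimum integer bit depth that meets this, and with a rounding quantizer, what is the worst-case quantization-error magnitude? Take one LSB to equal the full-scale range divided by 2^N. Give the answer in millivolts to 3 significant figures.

0.800 mV

Span = 26.2 V.
Required number of levels: 26.2/2.31 mV = 11342; smallest N with 2^N ≥ that is 14.
One LSB is 26.2 V / 16384 = 1.5991 mV.
|e|_max = LSB/2 = 0.800 mV.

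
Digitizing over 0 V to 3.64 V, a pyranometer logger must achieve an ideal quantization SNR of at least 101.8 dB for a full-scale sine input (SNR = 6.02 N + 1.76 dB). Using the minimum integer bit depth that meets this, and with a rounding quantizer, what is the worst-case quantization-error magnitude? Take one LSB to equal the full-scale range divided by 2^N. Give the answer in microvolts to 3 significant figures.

V_FS = 3.64 V.
Required N = ⌈(101.8 − 1.76)/6.02⌉ = ⌈16.618⌉ = 17.
LSB = 3.64 V / 2^17 = 27.771 µV.
Max error for round-to-nearest is LSB/2 = 13.9 µV.

13.9 µV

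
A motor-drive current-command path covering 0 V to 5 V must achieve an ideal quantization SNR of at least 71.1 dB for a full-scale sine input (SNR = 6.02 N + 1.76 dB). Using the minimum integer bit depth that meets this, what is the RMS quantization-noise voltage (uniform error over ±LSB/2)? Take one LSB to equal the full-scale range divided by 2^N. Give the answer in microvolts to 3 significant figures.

352 µV

Range is 5 V.
Required N = ⌈(71.1 − 1.76)/6.02⌉ = ⌈11.518⌉ = 12.
LSB = 5 V ÷ 2^12 = 5/4096 V = 1.2207 mV.
V_rms = LSB/√12 = 352 µV.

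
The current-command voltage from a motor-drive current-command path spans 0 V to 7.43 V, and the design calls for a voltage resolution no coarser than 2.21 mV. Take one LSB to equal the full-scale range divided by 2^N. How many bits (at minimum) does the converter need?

Full-scale range = 7.43 V.
Levels needed ≥ 7.43/2.21 mV = 3362. 2^12 = 4096 suffices, so N_min = 12.

12 bits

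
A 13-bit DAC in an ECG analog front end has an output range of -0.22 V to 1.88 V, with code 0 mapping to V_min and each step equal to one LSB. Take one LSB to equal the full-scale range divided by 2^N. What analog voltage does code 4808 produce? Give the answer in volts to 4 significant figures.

Span: 1.88 V − (-0.22 V) = 2.1 V. LSB = 2.1 V / 2^13.
V_out = -0.22 + 4808 × (2.1/8192) V
      = -0.22 + 1.23252 = 1.01252 V.

1.013 V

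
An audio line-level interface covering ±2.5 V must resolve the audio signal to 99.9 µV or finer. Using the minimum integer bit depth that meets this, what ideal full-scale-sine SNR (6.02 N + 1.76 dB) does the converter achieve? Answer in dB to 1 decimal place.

98.1 dB

Range = 2.5 − (-2.5) = 5 V.
Need 2^N ≥ 5 V / 99.9 µV = 50050 → N_min = 16.
6.02(16) + 1.76 = 98.08 dB.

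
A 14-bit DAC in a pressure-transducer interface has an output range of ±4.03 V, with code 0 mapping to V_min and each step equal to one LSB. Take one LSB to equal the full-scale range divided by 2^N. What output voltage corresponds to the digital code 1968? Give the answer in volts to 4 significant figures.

-3.062 V

Range = 4.03 − (-4.03) = 8.06 V. LSB = 8.06 V / 2^14.
V_out = V_min + code × LSB = -4.03 V + 1968 × 8.06 V / 16384
      = -4.03 V + 0.968145 V = -3.06186 V.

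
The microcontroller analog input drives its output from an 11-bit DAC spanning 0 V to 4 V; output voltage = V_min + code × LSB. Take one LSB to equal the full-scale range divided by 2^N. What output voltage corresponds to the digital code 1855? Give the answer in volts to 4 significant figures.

3.623 V

Span = 4 V. LSB = 4 V / 2^11.
Output = V_min + (1855/2048) × range = 0 + 0.905762 × 4 V
      = 0 V + 3.62305 V = 3.62305 V.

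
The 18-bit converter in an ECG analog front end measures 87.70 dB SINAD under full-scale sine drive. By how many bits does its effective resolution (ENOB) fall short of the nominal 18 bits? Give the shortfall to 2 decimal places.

3.72 bits

ENOB = (SINAD − 1.76)/6.02 = (87.70 − 1.76)/6.02 = 14.2757 bits.
Lost resolution: 18 − 14.2757 = 3.7243 bits.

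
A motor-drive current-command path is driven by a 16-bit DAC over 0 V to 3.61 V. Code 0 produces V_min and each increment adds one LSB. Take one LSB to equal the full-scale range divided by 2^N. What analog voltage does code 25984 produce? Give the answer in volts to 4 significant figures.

1.431 V

Range is 3.61 V. LSB = 3.61 V / 2^16.
V_out = 0 + 25984 × (3.61/65536) V
      = 0 + 1.43131 = 1.43131 V.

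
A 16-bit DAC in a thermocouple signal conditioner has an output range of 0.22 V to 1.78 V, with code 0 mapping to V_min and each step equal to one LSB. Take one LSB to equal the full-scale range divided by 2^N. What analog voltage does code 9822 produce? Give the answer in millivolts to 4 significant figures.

Range = 1.78 − (0.22) = 1.56 V. LSB = 1.56 V / 2^16.
Output = V_min + (9822/65536) × range = 0.22 + 0.149872 × 1.56 V
      = 0.22 V + 0.233800 V = 0.453800 V.

453.8 mV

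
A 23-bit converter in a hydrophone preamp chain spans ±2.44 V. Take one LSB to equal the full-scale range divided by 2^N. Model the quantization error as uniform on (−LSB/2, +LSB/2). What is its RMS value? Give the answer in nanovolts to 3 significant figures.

168 nV

Range = 2.44 − (-2.44) = 4.88 V.
Step size = 4.88/8388608 V = 0.58174 µV.
RMS of a uniform error over width LSB is LSB/√12 = 168 nV.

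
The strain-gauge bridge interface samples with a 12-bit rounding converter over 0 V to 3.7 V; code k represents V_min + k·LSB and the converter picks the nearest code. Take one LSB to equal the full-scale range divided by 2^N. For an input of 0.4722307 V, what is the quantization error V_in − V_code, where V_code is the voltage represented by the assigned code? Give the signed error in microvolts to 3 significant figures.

−206 µV

Range is 3.7 V. LSB = 3.7 V / 2^12 ≈ 0.9033 mV.
(V_in − V_min)/LSB = (0.4722307 − (0)) × 4096/3.7 = 522.7721 → nearest code k = 523.
Reconstructed level: 0 + 523 × 3.7/4096 V = 0.4724365234 V.
V_in − V_code = 0.4722307 − (0.4724365234) = −206 µV.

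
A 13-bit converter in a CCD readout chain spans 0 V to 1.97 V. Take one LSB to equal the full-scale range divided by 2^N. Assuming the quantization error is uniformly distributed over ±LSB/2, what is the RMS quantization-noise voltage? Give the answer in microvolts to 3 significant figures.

Span = 1.97 V.
LSB = 1.97 V ÷ 2^13 = 1.97/8192 V = 240.48 µV.
V_rms = LSB/√12 = 240.48 µV / √12 = 69.4 µV.

69.4 µV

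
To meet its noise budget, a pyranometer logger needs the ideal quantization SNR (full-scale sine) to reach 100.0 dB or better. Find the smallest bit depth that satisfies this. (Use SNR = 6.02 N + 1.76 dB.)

6.02 N + 1.76 ≥ 100.0 gives N ≥ 16.319, so the minimum integer is 17.

17 bits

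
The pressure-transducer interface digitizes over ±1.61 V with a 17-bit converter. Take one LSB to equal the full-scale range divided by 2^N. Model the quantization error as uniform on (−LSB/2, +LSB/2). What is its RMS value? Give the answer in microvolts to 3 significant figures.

The full-scale span is 1.61 − (-1.61) = 3.22 V.
LSB = 3.22 V ÷ 2^17 = 3.22/131072 V = 24.567 µV.
σ_q = LSB/√12 = 24.567 µV/3.4641 = 7.09 µV.

7.09 µV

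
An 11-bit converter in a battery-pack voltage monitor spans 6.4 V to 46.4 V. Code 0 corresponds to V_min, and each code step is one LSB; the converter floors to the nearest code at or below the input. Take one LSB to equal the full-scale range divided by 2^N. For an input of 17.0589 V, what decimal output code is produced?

Full-scale range = 46.4 V − (6.4 V) = 40 V. LSB = 40 V / 2^11 ≈ 19.53 mV.
V_in − V_min = 17.0589 − (6.4) = 10.6589 V.
Divide by LSB: 10.6589 × 2048/40 = 545.7357.
Truncating gives code 545.

545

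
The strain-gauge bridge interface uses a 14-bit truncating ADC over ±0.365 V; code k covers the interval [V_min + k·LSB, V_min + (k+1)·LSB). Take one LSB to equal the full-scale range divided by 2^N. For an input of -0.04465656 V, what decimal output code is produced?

Range = 0.365 − (-0.365) = 0.73 V. LSB = 0.73 V / 2^14 ≈ 44.56 µV.
V_in − V_min = -0.04465656 − (-0.365) = 0.32034344 V.
Divide by LSB: 0.32034344 × 16384/0.73 = 7189.7355.
Truncating gives code 7189.

7189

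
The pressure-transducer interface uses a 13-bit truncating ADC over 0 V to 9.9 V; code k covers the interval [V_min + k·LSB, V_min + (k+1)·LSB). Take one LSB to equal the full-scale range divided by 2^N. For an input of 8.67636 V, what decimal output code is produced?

Full-scale range = 9.9 V. LSB = 9.9 V / 2^13 ≈ 1.208 mV.
code = ⌊(V_in − V_min)/LSB⌋ = ⌊(V_in − V_min) × 2^13 / range⌋
     = ⌊(8.67636 − (0)) × 8192 / 9.9⌋ = ⌊8.67636 × 8192/9.9⌋
     = ⌊7179.469⌋ = 7179.

7179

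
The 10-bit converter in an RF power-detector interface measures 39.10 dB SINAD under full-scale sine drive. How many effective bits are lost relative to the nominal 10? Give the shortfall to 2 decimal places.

N_eff = (39.10 − 1.76)/6.02 = 6.2027 bits.
Lost resolution: 10 − 6.2027 = 3.7973 bits.

3.80 bits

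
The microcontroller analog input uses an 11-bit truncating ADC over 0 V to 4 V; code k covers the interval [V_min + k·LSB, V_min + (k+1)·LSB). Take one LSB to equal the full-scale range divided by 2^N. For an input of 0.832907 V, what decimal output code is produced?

V_FS = 4 V. LSB = 4 V / 2^11 ≈ 1.953 mV.
code = ⌊(V_in − V_min)/LSB⌋ = ⌊(V_in − V_min) × 2^11 / range⌋
     = ⌊(0.832907 − (0)) × 2048 / 4⌋ = ⌊0.832907 × 2048/4⌋
     = ⌊426.448⌋ = 426.

426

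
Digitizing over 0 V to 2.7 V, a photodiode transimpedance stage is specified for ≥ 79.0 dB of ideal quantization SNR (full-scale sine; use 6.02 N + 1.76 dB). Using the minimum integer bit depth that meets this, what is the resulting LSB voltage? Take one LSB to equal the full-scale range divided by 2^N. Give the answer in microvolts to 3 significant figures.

330 µV

Span = 2.7 V.
Solving 6.02 N ≥ 79.0 − 1.76: N ≥ 12.831. Round up → N = 13.
LSB = 2.7 V ÷ 2^13 = 2.7/8192 V = 330 µV.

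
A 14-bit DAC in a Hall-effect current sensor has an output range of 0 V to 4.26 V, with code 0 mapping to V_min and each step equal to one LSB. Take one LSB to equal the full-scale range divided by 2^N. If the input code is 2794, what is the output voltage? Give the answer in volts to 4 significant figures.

0.7265 V

Range is 4.26 V. LSB = 4.26 V / 2^14.
V_out = 0 + 2794 × (4.26/16384) V
      = 0 V + 0.726467 V = 0.726467 V.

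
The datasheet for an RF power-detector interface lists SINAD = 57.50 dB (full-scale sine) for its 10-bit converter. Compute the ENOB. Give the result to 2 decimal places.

9.26 bits

Inverting SNR = 6.02 N + 1.76: N_eff = (57.50 − 1.76)/6.02 = 9.2591.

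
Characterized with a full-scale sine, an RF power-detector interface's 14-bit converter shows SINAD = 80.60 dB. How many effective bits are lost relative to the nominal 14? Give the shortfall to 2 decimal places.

0.90 bits

ENOB = (SINAD − 1.76)/6.02 = (80.60 − 1.76)/6.02 = 13.0963 bits.
Lost resolution: 14 − 13.0963 = 0.9037 bits.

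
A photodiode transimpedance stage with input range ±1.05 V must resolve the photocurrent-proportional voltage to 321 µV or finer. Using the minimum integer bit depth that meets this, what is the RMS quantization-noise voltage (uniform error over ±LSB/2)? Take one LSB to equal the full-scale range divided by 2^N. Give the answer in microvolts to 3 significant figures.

74.0 µV

The full-scale span is 1.05 − (-1.05) = 2.1 V.
2.1 V / 321 µV = 6542. Since 2^12 = 4096 and 2^13 = 8192, N = 13.
Step size = 2.1/8192 V = 256.35 µV.
V_rms = LSB/√12 = 74.0 µV.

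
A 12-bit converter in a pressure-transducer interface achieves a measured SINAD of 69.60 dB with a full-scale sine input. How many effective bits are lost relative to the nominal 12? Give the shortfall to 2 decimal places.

N_eff = (69.60 − 1.76)/6.02 = 11.2691 bits.
Shortfall = 12 − 11.2691 = 0.7309 bits.

0.73 bits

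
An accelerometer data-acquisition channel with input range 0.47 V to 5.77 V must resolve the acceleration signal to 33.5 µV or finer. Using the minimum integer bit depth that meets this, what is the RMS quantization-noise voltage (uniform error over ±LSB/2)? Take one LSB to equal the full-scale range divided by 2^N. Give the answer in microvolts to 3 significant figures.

Full-scale range = 5.77 V − (0.47 V) = 5.3 V.
Levels needed ≥ 5.3/33.5 µV = 158200. 2^18 = 262144 suffices, so N_min = 18.
LSB = 5.3 V / 2^18 = 20.218 µV.
RMS noise = LSB/√12 = 5.84 µV.

5.84 µV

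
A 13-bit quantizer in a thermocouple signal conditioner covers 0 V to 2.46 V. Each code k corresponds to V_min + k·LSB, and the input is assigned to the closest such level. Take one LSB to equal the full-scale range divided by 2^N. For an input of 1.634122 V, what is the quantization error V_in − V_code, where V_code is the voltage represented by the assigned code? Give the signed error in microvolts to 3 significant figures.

−72.3 µV

Full-scale range = 2.46 V. LSB = 2.46 V / 2^13 ≈ 300.3 µV.
(1.634122 − (0)) / LSB = 1.634122 × 8192/2.46 = 5441.7591. Nearest integer: k = 5442.
V_code = V_min + k × range/2^13 = 0 + 5442 × 2.46/8192 = 1.634194336 V.
V_in − V_code = 1.634122 − (1.634194336) = −72.3 µV.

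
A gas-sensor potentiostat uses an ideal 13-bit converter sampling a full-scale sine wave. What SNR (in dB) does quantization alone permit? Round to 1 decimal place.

6.02(13) + 1.76 = 78.26 + 1.76 = 80.02 dB.

80.0 dB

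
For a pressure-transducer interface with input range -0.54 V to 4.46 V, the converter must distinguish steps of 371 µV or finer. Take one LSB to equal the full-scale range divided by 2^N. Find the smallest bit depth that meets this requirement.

Span: 4.46 V − (-0.54 V) = 5 V.
Need 2^N ≥ 5 V / 371 µV = 13480 → N_min = 14.

14 bits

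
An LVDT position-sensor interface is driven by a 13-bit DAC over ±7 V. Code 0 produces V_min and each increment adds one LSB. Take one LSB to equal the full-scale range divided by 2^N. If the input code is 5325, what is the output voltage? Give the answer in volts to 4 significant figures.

Full-scale range = 7 V − (-7 V) = 14 V. LSB = 14 V / 2^13.
V_out = -7 + 5325 × (14/8192) V
      = -7 + 9.10034 = 2.10034 V.

2.100 V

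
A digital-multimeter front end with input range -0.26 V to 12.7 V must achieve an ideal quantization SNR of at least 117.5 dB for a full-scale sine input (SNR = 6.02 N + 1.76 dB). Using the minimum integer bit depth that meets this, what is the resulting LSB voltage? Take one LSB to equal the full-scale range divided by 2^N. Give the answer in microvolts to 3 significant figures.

Range = 12.7 − (-0.26) = 12.96 V.
Required N = ⌈(117.5 − 1.76)/6.02⌉ = ⌈19.226⌉ = 20.
LSB = 12.96 V / 2^20 = 12.4 µV.

12.4 µV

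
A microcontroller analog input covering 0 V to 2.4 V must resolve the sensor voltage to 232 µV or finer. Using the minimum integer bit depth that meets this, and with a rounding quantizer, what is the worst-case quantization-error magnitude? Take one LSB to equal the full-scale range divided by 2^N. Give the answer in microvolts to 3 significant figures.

Range is 2.4 V.
2.4 V / 232 µV = 10340. Since 2^13 = 8192 and 2^14 = 16384, N = 14.
One LSB is 2.4 V / 16384 = 146.48 µV.
Half an LSB is 73.2 µV.

73.2 µV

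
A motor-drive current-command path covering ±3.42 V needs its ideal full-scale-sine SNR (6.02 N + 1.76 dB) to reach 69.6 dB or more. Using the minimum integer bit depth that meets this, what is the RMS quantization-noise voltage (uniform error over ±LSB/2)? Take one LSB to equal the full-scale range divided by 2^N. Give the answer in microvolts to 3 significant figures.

482 µV

The full-scale span is 3.42 − (-3.42) = 6.84 V.
Required N = ⌈(69.6 − 1.76)/6.02⌉ = ⌈11.269⌉ = 12.
Step size = 6.84/4096 V = 1.6699 mV.
V_rms = LSB/√12 = 482 µV.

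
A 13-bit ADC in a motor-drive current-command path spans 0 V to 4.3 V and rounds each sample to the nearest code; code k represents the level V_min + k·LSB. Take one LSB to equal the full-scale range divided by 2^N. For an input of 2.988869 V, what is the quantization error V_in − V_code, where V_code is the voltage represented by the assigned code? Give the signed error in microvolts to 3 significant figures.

+75.1 µV

Range is 4.3 V. LSB = 4.3 V / 2^13 ≈ 0.5249 mV.
(V_in − V_min)/LSB = (2.988869 − (0)) × 8192/4.3 = 5694.1430 → nearest code k = 5694.
V_code = 0 + (5694/8192) × 4.3 = 2.988793945 V.
e = 2.988869 − (2.988793945) = +75.1 µV.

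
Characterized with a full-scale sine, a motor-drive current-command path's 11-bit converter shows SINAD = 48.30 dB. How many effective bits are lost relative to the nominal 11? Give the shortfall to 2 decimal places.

ENOB = (SINAD − 1.76)/6.02 = (48.30 − 1.76)/6.02 = 7.7309 bits.
Lost resolution: 11 − 7.7309 = 3.2691 bits.

3.27 bits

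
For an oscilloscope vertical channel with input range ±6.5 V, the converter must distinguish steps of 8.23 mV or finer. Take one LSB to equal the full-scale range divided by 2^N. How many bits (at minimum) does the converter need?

Full-scale range = 6.5 V − (-6.5 V) = 13 V.
13 V / 8.23 mV = 1580. Since 2^10 = 1024 and 2^11 = 2048, N = 11.

11 bits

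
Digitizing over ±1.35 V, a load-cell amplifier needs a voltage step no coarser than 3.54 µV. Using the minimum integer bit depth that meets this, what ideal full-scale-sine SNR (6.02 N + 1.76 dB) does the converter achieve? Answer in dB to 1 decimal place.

Full-scale range = 1.35 V − (-1.35 V) = 2.7 V.
Required number of levels: 2.7/3.54 µV = 762710; smallest N with 2^N ≥ that is 20.
6.02(20) + 1.76 = 122.16 dB.

122.2 dB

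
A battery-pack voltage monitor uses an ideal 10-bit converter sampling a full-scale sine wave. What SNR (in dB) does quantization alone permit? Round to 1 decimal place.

62.0 dB

Ideal quantization SNR: 6.02 × 10 + 1.76 dB = 62.0 dB.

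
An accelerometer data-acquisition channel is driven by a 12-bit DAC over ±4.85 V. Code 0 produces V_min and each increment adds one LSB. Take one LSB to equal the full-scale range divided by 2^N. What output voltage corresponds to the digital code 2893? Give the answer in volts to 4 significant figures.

Span: 4.85 V − (-4.85 V) = 9.7 V. LSB = 9.7 V / 2^12.
Output = V_min + (2893/4096) × range = -4.85 + 0.706299 × 9.7 V
      = -4.85 V + 6.85110 V = 2.00110 V.

2.001 V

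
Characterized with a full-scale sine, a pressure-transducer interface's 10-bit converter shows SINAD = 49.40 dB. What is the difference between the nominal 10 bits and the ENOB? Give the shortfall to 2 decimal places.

2.09 bits

ENOB = (SINAD − 1.76)/6.02 = (49.40 − 1.76)/6.02 = 7.9136 bits.
10 − 7.9136 = 2.09 bits below nominal.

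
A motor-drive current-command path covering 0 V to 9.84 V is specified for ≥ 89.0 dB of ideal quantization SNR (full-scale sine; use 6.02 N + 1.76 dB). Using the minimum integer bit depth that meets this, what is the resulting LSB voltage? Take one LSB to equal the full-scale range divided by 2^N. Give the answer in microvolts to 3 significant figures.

Range is 9.84 V.
N ≥ (89.0 − 1.76)/6.02 = 14.492 → N_min = 15.
Step size = 9.84/32768 V = 300 µV.

300 µV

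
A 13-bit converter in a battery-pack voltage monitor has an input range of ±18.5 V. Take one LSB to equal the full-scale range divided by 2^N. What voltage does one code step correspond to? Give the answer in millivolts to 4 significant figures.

4.517 mV

Span: 18.5 V − (-18.5 V) = 37 V.
2^13 = 8192 levels.
Step size = 37/8192 V = 4.517 mV.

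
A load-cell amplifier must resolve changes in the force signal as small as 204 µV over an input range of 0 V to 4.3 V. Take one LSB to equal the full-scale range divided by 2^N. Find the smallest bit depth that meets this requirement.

Range is 4.3 V.
4.3 V / 204 µV = 21080. Since 2^14 = 16384 and 2^15 = 32768, N = 15.

15 bits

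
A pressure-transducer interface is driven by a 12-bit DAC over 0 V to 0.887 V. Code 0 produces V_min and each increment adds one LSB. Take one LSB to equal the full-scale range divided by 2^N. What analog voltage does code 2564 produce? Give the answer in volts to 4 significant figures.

V_FS = 0.887 V. LSB = 0.887 V / 2^12.
V_out = 0 + 2564 × (0.887/4096) V
      = 0 V + 0.555241 V = 0.555241 V.

0.5552 V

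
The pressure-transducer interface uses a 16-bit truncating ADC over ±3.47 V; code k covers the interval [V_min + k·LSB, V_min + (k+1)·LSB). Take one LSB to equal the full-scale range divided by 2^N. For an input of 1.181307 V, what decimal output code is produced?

43923

Range = 3.47 − (-3.47) = 6.94 V. LSB = 6.94 V / 2^16 ≈ 105.9 µV.
(V_in − V_min) × 2^16/range = (1.181307 − (-3.47)) × 65536/6.94 = 43923.351.
Floor → code = 43923.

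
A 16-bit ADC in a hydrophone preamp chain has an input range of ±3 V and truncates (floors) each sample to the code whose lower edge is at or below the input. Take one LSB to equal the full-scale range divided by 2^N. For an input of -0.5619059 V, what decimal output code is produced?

Span: 3 V − (-3 V) = 6 V. LSB = 6 V / 2^16 ≈ 91.55 µV.
V_in − V_min = -0.5619059 − (-3) = 2.4380941 V.
Divide by LSB: 2.4380941 × 65536/6 = 26630.4892.
Truncating gives code 26630.

26630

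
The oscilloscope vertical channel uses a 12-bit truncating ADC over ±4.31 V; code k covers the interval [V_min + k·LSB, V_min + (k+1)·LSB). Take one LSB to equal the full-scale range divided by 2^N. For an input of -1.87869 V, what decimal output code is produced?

1155

Range = 4.31 − (-4.31) = 8.62 V. LSB = 8.62 V / 2^12 ≈ 2.104 mV.
V_in − V_min = -1.87869 − (-4.31) = 2.43131 V.
Divide by LSB: 2.43131 × 4096/8.62 = 1155.2953.
Truncating gives code 1155.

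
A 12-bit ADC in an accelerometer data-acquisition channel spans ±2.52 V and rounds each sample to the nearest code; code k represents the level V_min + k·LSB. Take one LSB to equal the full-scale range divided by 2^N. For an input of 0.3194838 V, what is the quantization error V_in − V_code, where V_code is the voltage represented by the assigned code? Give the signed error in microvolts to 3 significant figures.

−438 µV

The full-scale span is 2.52 − (-2.52) = 5.04 V. LSB = 5.04 V / 2^12 ≈ 1.230 mV.
(V_in − V_min)/LSB = (0.3194838 − (-2.52)) × 4096/5.04 = 2307.6440 → nearest code k = 2308.
V_code = -2.52 + (2308/4096) × 5.04 = 0.3199218750 V.
V_in − V_code = 0.3194838 − (0.3199218750) = −438 µV.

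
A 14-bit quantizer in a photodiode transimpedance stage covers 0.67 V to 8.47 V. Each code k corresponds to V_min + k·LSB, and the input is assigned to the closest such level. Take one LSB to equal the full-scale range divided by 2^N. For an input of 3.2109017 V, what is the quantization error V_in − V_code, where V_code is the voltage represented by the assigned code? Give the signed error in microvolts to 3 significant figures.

+93.6 µV

The full-scale span is 8.47 − (0.67) = 7.8 V. LSB = 7.8 V / 2^14 ≈ 476.1 µV.
(3.2109017 − (0.67)) / LSB = 2.5409017 × 16384/7.8 = 5337.1966. Nearest integer: k = 5337.
Reconstructed level: 0.67 + 5337 × 7.8/16384 V = 3.2108081055 V.
V_in − V_code = 3.2109017 − (3.2108081055) = +93.6 µV.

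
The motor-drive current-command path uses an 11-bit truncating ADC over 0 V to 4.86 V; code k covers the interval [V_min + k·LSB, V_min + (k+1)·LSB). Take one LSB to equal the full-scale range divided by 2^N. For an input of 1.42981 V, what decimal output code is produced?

602

V_FS = 4.86 V. LSB = 4.86 V / 2^11 ≈ 2.373 mV.
(V_in − V_min) × 2^11/range = (1.42981 − (0)) × 2048/4.86 = 602.521.
Floor → code = 602.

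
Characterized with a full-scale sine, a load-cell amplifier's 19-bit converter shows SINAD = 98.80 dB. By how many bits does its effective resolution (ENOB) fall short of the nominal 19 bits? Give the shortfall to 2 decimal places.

2.88 bits

N_eff = (98.80 − 1.76)/6.02 = 16.1196 bits.
19 − 16.1196 = 2.88 bits below nominal.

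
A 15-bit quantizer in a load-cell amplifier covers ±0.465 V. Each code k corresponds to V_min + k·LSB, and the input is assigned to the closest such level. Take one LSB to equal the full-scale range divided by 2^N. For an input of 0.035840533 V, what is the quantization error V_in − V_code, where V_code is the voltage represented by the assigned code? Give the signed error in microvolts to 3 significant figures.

−5.11 µV

The full-scale span is 0.465 − (-0.465) = 0.93 V. LSB = 0.93 V / 2^15 ≈ 28.38 µV.
(V_in − V_min)/LSB = (0.035840533 − (-0.465)) × 32768/0.93 = 17646.8200 → nearest code k = 17647.
Reconstructed level: -0.465 + 17647 × 0.93/32768 V = 0.035845642090 V.
Error = V_in − V_code = 0.035840533 − (0.035845642090) = −5.11 µV.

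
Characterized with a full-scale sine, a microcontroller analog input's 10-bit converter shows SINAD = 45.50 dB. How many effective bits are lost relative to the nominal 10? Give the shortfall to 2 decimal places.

N_eff = (45.50 − 1.76)/6.02 = 7.2658 bits.
10 − 7.2658 = 2.73 bits below nominal.

2.73 bits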